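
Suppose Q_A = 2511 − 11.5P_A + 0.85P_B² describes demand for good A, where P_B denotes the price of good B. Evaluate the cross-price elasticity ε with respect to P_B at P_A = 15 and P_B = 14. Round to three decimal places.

At P_A = 15 and P_B = 14: Q_A = 2505.1.
∂Q_A/∂P_B = 1.7P_B = 1.7(14) = 23.8000.
ε = (∂Q_A/∂P_B)(P_B/Q_A) = 23.8000 × (14/2505.1) ≈ 0.133.
ε > 0: substitutes.

0.133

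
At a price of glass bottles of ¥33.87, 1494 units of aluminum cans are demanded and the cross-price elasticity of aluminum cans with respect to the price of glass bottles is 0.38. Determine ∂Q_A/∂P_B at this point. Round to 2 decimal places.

16.76

ε = (∂Q_A/∂P_B)·(P_B/Q_A) ⇒ ∂Q_A/∂P_B = ε·Q_A/P_B = 0.38 × 1494/33.87 ≈ 16.76.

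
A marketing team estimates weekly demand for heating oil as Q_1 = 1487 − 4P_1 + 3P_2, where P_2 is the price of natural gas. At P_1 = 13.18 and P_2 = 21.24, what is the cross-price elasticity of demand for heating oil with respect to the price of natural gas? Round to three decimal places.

At P_1 = 13.18 and P_2 = 21.24: Q_1 = 1498.
∂Q_1/∂P_2 = 3.
ε = (∂Q_1/∂P_2)(P_2/Q_1) = 3 × (21.24/1498) ≈ 0.043.

0.043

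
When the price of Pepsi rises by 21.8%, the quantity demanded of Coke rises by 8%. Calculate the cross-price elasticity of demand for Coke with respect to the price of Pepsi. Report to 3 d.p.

0.367

ε = (%ΔQ of Coke) / (%ΔP of Pepsi) = (8%) / (21.8%) ≈ 0.367.
Positive cross-price elasticity: substitutes.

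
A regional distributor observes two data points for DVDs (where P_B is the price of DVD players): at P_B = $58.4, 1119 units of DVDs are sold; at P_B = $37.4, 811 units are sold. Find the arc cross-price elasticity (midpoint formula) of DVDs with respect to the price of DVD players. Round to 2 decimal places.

ΔQ_A = 811 − 1119 = -308; ΔP_B = 37.4 − 58.4 = -21.
Midpoints: Q̄_A = 965.0, P̄_B = 47.90.
ε = (ΔQ_A/Q̄_A)/(ΔP_B/P̄_B) = (-308/965.0)/(-21/47.90) ≈ 0.73.
ε > 0: DVDs and DVD players are substitutes.

0.73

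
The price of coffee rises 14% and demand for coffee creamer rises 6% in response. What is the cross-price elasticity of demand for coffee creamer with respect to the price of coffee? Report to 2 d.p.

0.43

ε = (%ΔQ of coffee creamer) / (%ΔP of coffee) = (6%) / (14%) ≈ 0.43.
Positive cross-price elasticity: substitutes.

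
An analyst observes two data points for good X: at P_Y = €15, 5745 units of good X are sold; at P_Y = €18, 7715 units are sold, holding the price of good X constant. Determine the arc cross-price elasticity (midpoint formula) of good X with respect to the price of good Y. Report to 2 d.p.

1.61

ΔQ_X = 7715 − 5745 = 1970; ΔP_Y = 18 − 15 = 3.
Midpoints: Q̄_X = 6730.0, P̄_Y = 16.50.
ε = (ΔQ_X/Q̄_X)/(ΔP_Y/P̄_Y) = (1970/6730.0)/(3/16.50) ≈ 1.61.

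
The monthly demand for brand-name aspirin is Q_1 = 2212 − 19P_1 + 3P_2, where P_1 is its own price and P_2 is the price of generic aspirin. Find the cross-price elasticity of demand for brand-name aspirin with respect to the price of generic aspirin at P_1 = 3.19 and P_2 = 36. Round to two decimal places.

At P_1 = 3.19 and P_2 = 36: Q_1 = 2259.39.
∂Q_1/∂P_2 = 3.
ε = (∂Q_1/∂P_2)(P_2/Q_1) = 3 × (36/2259.39) ≈ 0.05.

0.05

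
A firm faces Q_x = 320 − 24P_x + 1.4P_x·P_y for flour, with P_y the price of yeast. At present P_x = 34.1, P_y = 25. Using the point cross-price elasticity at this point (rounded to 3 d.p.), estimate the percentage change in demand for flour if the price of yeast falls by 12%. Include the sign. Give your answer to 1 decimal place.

-20.6%

At P_x = 34.1, P_y = 25: Q_x = 695.1.
∂Q_x/∂P_y = 1.4P_x = 47.7400.
ε = (∂Q_x/∂P_y)(P_y/Q_x) = 47.7400 × 25/695.1 ≈ 1.717.
%ΔQ_x ≈ ε × %ΔP_y = 1.717 × (-12%) = -20.6%.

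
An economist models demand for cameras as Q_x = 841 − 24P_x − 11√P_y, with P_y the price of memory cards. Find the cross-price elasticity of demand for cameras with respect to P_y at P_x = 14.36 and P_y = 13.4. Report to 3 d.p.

-0.044

At P_x = 14.36 and P_y = 13.4: Q_x = 456.093.
∂Q_x/∂P_y = -11/(2√P_y) = -11/(2√13.4) = -1.5025.
ε = (∂Q_x/∂P_y)(P_y/Q_x) = -1.5025 × (13.4/456.093) ≈ -0.044.
ε < 0: complements.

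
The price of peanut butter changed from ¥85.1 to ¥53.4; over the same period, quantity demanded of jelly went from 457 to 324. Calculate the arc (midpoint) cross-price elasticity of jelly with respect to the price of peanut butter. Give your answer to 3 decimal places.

0.744

ΔQ_A = 324 − 457 = -133; ΔP_B = 53.4 − 85.1 = -31.7.
Midpoints: Q̄_A = 390.5, P̄_B = 69.25.
ε = (ΔQ_A/Q̄_A)/(ΔP_B/P̄_B) = (-133/390.5)/(-31.7/69.25) ≈ 0.744.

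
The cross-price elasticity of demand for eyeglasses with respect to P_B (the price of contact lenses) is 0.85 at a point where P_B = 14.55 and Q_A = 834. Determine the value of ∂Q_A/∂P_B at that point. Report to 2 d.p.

48.72

ε = (∂Q_A/∂P_B)·(P_B/Q_A) ⇒ ∂Q_A/∂P_B = ε·Q_A/P_B = 0.85 × 834/14.55 ≈ 48.72.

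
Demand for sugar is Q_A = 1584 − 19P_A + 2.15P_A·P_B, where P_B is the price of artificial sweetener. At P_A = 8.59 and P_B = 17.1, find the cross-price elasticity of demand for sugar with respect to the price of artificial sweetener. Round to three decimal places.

0.182

At P_A = 8.59 and P_B = 17.1: Q_A = 1736.601.
∂Q_A/∂P_B = 2.15P_A = 2.15(8.59) = 18.4685.
ε = (∂Q_A/∂P_B)(P_B/Q_A) = 18.4685 × (17.1/1736.601) ≈ 0.182.
ε > 0: substitutes.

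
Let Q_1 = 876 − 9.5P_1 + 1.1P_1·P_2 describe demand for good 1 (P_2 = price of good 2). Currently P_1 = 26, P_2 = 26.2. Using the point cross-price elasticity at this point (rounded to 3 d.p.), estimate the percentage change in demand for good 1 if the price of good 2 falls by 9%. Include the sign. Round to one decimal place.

At P_1 = 26, P_2 = 26.2: Q_1 = 1378.32.
∂Q_1/∂P_2 = 1.1P_1 = 28.6000.
ε = (∂Q_1/∂P_2)(P_2/Q_1) = 28.6000 × 26.2/1378.32 ≈ 0.544.
%ΔQ_1 ≈ ε × %ΔP_2 = 0.544 × (-9%) = -4.9%.

-4.9%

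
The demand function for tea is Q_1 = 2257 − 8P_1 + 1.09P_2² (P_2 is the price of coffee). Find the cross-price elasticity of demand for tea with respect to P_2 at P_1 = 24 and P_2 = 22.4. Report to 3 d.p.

0.419

At P_1 = 24 and P_2 = 22.4: Q_1 = 2611.918.
∂Q_1/∂P_2 = 2.18P_2 = 2.18(22.4) = 48.8320.
ε = (∂Q_1/∂P_2)(P_2/Q_1) = 48.8320 × (22.4/2611.918) ≈ 0.419.
ε > 0: substitutes.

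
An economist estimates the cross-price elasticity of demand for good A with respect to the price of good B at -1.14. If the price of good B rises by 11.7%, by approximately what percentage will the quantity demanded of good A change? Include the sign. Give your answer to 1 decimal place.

-13.3%

%ΔQ ≈ ε × %ΔP of good B = -1.14 × (11.7%) = -13.3%.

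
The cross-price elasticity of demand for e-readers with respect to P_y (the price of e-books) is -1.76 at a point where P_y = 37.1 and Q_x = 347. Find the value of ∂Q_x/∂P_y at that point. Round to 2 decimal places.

-16.46

ε = (∂Q_x/∂P_y)·(P_y/Q_x) ⇒ ∂Q_x/∂P_y = ε·Q_x/P_y = -1.76 × 347/37.1 ≈ -16.46.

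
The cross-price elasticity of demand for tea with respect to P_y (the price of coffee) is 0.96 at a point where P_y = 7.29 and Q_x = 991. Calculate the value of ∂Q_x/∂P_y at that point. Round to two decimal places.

130.50

ε = (∂Q_x/∂P_y)·(P_y/Q_x) ⇒ ∂Q_x/∂P_y = ε·Q_x/P_y = 0.96 × 991/7.29 ≈ 130.50.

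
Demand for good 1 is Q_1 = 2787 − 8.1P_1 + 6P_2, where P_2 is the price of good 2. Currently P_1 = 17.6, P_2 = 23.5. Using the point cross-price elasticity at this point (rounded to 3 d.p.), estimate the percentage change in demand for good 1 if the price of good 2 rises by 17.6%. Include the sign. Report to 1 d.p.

At P_1 = 17.6, P_2 = 23.5: Q_1 = 2785.44.
∂Q_1/∂P_2 = 6.
ε = (∂Q_1/∂P_2)(P_2/Q_1) = 6.0000 × 23.5/2785.44 ≈ 0.051.
%ΔQ_1 ≈ ε × %ΔP_2 = 0.051 × (17.6%) = 0.9%.

0.9%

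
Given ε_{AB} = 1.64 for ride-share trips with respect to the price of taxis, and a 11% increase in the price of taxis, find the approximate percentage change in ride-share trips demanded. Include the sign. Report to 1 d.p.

%ΔQ ≈ ε × %ΔP of taxis = 1.64 × (11%) = 18.0%.
Demand for ride-share trips rises by about 18.0%.

18.0%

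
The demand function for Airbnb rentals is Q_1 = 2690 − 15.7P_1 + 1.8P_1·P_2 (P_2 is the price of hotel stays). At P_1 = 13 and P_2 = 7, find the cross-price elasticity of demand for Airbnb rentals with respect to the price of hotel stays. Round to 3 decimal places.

At P_1 = 13 and P_2 = 7: Q_1 = 2649.7.
∂Q_1/∂P_2 = 1.8P_1 = 1.8(13) = 23.4000.
ε = (∂Q_1/∂P_2)(P_2/Q_1) = 23.4000 × (7/2649.7) ≈ 0.062.

0.062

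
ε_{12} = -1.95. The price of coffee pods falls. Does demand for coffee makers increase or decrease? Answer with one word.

ε < 0 and the price of coffee pods falls, so the quantity of coffee makers moves in the opposite direction: it increases.

increase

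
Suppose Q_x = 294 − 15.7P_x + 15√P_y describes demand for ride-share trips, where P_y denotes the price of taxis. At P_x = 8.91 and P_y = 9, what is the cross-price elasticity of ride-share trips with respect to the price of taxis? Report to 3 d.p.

0.113

At P_x = 8.91 and P_y = 9: Q_x = 199.113.
∂Q_x/∂P_y = 15/(2√P_y) = 15/(2√9) = 2.5000.
ε = (∂Q_x/∂P_y)(P_y/Q_x) = 2.5000 × (9/199.113) ≈ 0.113.
ε > 0: substitutes.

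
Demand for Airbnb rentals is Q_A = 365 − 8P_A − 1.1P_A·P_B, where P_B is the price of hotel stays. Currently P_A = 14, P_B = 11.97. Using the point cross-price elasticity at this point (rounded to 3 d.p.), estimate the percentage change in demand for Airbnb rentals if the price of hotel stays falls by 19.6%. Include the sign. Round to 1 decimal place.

At P_A = 14, P_B = 11.97: Q_A = 68.662.
∂Q_A/∂P_B = -1.1P_A = -15.4000.
ε = (∂Q_A/∂P_B)(P_B/Q_A) = -15.4000 × 11.97/68.662 ≈ -2.685.
%ΔQ_A ≈ ε × %ΔP_B = -2.685 × (-19.6%) = 52.6%.

52.6%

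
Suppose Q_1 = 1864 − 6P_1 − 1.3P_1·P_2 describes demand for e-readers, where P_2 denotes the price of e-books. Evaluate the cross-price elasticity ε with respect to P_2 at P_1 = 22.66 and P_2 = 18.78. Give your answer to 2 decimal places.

At P_1 = 22.66 and P_2 = 18.78: Q_1 = 1174.819.
∂Q_1/∂P_2 = -1.3P_1 = -1.3(22.66) = -29.4580.
ε = (∂Q_1/∂P_2)(P_2/Q_1) = -29.4580 × (18.78/1174.819) ≈ -0.47.

-0.47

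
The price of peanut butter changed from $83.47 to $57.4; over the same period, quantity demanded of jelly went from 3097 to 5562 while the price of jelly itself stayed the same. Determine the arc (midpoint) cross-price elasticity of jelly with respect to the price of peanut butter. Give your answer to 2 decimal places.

-1.54

ΔQ_A = 5562 − 3097 = 2465; ΔP_B = 57.4 − 83.47 = -26.07.
Midpoints: Q̄_A = 4329.5, P̄_B = 70.44.
ε = (ΔQ_A/Q̄_A)/(ΔP_B/P̄_B) = (2465/4329.5)/(-26.07/70.44) ≈ -1.54.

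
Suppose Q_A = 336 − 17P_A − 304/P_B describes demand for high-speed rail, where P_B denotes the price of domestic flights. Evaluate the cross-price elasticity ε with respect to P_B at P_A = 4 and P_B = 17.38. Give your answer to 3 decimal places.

At P_A = 4 and P_B = 17.38: Q_A = 250.509.
∂Q_A/∂P_B = 304/P_B² = 1.0064.
ε = (∂Q_A/∂P_B)(P_B/Q_A) = 1.0064 × (17.38/250.509) ≈ 0.070.

0.070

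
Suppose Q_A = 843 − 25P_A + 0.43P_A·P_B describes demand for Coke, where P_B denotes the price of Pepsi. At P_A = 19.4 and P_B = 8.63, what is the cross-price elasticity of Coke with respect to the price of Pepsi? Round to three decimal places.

At P_A = 19.4 and P_B = 8.63: Q_A = 429.991.
∂Q_A/∂P_B = 0.43P_A = 0.43(19.4) = 8.3420.
ε = (∂Q_A/∂P_B)(P_B/Q_A) = 8.3420 × (8.63/429.991) ≈ 0.167.

0.167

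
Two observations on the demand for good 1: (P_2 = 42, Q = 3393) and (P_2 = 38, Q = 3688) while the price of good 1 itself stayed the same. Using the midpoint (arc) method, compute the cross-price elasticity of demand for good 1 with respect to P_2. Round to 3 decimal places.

-0.833

ΔQ_1 = 3688 − 3393 = 295; ΔP_2 = 38 − 42 = -4.
Midpoints: Q̄_1 = 3540.5, P̄_2 = 40.00.
ε = (ΔQ_1/Q̄_1)/(ΔP_2/P̄_2) = (295/3540.5)/(-4/40.00) ≈ -0.833.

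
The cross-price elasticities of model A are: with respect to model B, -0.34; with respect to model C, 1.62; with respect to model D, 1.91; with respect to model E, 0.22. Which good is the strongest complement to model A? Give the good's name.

model B

Complements have ε < 0. The most negative value is -0.34 (model B).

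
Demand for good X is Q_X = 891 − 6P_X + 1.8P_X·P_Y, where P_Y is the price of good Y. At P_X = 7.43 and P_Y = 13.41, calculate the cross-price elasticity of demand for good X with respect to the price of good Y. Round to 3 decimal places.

0.175

At P_X = 7.43 and P_Y = 13.41: Q_X = 1025.765.
∂Q_X/∂P_Y = 1.8P_X = 1.8(7.43) = 13.3740.
ε = (∂Q_X/∂P_Y)(P_Y/Q_X) = 13.3740 × (13.41/1025.765) ≈ 0.175.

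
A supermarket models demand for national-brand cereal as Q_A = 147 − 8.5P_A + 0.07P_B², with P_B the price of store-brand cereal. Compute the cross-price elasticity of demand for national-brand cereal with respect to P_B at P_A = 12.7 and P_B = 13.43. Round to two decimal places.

0.49

At P_A = 12.7 and P_B = 13.43: Q_A = 51.676.
∂Q_A/∂P_B = 0.14P_B = 0.14(13.43) = 1.8802.
ε = (∂Q_A/∂P_B)(P_B/Q_A) = 1.8802 × (13.43/51.676) ≈ 0.49.
ε > 0: substitutes.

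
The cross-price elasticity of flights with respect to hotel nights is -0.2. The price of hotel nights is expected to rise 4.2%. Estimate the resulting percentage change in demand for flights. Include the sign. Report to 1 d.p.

-0.8%

%ΔQ ≈ ε × %ΔP of hotel nights = -0.2 × (4.2%) = -0.8%.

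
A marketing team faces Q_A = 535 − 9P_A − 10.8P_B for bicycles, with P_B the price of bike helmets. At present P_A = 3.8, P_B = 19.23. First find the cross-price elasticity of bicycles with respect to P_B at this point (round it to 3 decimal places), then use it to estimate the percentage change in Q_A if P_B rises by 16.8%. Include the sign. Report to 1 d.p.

At P_A = 3.8, P_B = 19.23: Q_A = 293.116.
∂Q_A/∂P_B = -10.8.
ε = (∂Q_A/∂P_B)(P_B/Q_A) = -10.8000 × 19.23/293.116 ≈ -0.709.
%ΔQ_A ≈ ε × %ΔP_B = -0.709 × (16.8%) = -11.9%.

-11.9%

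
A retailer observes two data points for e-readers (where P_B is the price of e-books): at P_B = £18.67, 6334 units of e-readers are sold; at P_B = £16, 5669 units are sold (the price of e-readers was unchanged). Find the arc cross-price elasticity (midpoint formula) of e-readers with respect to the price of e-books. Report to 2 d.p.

0.72

ΔQ_A = 5669 − 6334 = -665; ΔP_B = 16 − 18.67 = -2.67.
Midpoints: Q̄_A = 6001.5, P̄_B = 17.34.
ε = (ΔQ_A/Q̄_A)/(ΔP_B/P̄_B) = (-665/6001.5)/(-2.67/17.34) ≈ 0.72.
ε > 0: e-readers and e-books are substitutes.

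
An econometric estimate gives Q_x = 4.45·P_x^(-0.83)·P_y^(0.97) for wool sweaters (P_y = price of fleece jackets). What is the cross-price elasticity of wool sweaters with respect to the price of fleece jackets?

In a log-linear (constant-elasticity) demand function, the coefficient on the exponent of P_y is the cross-price elasticity.
ε = 0.97. Positive, so wool sweaters and fleece jackets are substitutes.

0.97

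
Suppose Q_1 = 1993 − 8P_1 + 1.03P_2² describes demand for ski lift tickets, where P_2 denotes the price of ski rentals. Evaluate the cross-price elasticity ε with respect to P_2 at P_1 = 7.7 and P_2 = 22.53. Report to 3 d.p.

0.426

At P_1 = 7.7 and P_2 = 22.53: Q_1 = 2454.229.
∂Q_1/∂P_2 = 2.06P_2 = 2.06(22.53) = 46.4118.
ε = (∂Q_1/∂P_2)(P_2/Q_1) = 46.4118 × (22.53/2454.229) ≈ 0.426.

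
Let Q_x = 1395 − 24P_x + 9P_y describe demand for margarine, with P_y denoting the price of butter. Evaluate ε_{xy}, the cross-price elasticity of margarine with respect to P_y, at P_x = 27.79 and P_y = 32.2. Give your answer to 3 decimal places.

At P_x = 27.79 and P_y = 32.2: Q_x = 1017.84.
∂Q_x/∂P_y = 9.
ε = (∂Q_x/∂P_y)(P_y/Q_x) = 9 × (32.2/1017.84) ≈ 0.285.
Since ε > 0, margarine and butter are substitutes.

0.285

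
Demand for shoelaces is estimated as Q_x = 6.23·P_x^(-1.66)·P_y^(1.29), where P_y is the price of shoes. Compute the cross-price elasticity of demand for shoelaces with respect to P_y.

1.29

In a log-linear (constant-elasticity) demand function, the coefficient on the exponent of P_y is the cross-price elasticity.
ε = 1.29. Positive, so shoelaces and shoes are substitutes.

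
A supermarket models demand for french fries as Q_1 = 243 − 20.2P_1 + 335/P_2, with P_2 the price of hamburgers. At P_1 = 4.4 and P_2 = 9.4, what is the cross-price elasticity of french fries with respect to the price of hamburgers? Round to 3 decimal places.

At P_1 = 4.4 and P_2 = 9.4: Q_1 = 189.758.
∂Q_1/∂P_2 = −335/P_2² = -3.7913.
ε = (∂Q_1/∂P_2)(P_2/Q_1) = -3.7913 × (9.4/189.758) ≈ -0.188.

-0.188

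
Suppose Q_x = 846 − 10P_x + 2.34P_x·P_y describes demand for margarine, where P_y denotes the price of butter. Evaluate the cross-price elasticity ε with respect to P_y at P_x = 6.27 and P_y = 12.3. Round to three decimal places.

0.187

At P_x = 6.27 and P_y = 12.3: Q_x = 963.763.
∂Q_x/∂P_y = 2.34P_x = 2.34(6.27) = 14.6718.
ε = (∂Q_x/∂P_y)(P_y/Q_x) = 14.6718 × (12.3/963.763) ≈ 0.187.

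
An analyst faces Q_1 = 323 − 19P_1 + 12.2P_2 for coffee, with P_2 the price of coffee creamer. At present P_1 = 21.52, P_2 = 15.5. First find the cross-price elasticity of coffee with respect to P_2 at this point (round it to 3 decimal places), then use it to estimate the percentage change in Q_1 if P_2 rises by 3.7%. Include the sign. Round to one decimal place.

At P_1 = 21.52, P_2 = 15.5: Q_1 = 103.22.
∂Q_1/∂P_2 = 12.2.
ε = (∂Q_1/∂P_2)(P_2/Q_1) = 12.2000 × 15.5/103.22 ≈ 1.832.
%ΔQ_1 ≈ ε × %ΔP_2 = 1.832 × (3.7%) = 6.8%.

6.8%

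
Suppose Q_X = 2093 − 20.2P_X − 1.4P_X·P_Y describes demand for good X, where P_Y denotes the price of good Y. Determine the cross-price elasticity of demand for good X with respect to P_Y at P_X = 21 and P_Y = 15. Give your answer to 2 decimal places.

-0.36

At P_X = 21 and P_Y = 15: Q_X = 1227.8.
∂Q_X/∂P_Y = -1.4P_X = -1.4(21) = -29.4000.
ε = (∂Q_X/∂P_Y)(P_Y/Q_X) = -29.4000 × (15/1227.8) ≈ -0.36.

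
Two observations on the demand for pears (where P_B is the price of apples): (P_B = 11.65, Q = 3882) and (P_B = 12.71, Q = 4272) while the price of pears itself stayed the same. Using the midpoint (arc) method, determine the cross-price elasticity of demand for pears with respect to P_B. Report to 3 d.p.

ΔQ_A = 4272 − 3882 = 390; ΔP_B = 12.71 − 11.65 = 1.06.
Midpoints: Q̄_A = 4077.0, P̄_B = 12.18.
ε = (ΔQ_A/Q̄_A)/(ΔP_B/P̄_B) = (390/4077.0)/(1.06/12.18) ≈ 1.099.
ε > 0: pears and apples are substitutes.

1.099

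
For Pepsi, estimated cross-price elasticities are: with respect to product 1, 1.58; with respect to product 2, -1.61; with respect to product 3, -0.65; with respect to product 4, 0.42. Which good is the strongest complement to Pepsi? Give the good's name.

Complements have ε < 0. The most negative value is -1.61 (product 2).

product 2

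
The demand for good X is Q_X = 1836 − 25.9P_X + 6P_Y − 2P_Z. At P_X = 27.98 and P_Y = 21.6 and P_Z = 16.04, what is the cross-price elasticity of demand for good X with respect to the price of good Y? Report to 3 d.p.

0.107

At P_X = 27.98 and P_Y = 21.6 and P_Z = 16.04: Q_X = 1208.838.
∂Q_X/∂P_Y = 6.
ε = (∂Q_X/∂P_Y)(P_Y/Q_X) = 6 × (21.6/1208.838) ≈ 0.107.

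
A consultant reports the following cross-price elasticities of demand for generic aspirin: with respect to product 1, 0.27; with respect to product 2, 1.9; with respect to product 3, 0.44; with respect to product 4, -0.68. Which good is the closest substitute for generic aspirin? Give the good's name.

Substitutes have ε > 0. Among the positive values, 1.9 (product 2) is largest.

product 2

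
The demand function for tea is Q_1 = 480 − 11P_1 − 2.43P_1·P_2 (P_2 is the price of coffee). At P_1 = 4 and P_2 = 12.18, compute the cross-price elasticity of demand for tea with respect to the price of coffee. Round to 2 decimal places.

At P_1 = 4 and P_2 = 12.18: Q_1 = 317.610.
∂Q_1/∂P_2 = -2.43P_1 = -2.43(4) = -9.7200.
ε = (∂Q_1/∂P_2)(P_2/Q_1) = -9.7200 × (12.18/317.610) ≈ -0.37.

-0.37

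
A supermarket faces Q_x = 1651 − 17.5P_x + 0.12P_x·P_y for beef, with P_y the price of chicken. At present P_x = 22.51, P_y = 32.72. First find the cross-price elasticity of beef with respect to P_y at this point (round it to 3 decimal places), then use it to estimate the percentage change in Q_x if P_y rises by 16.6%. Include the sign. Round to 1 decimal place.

1.1%

At P_x = 22.51, P_y = 32.72: Q_x = 1345.458.
∂Q_x/∂P_y = 0.12P_x = 2.7012.
ε = (∂Q_x/∂P_y)(P_y/Q_x) = 2.7012 × 32.72/1345.458 ≈ 0.066.
%ΔQ_x ≈ ε × %ΔP_y = 0.066 × (16.6%) = 1.1%.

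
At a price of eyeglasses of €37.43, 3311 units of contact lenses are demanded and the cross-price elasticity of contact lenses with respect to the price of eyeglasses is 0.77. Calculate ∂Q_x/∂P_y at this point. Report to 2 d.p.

68.11

ε = (∂Q_x/∂P_y)·(P_y/Q_x) ⇒ ∂Q_x/∂P_y = ε·Q_x/P_y = 0.77 × 3311/37.43 ≈ 68.11.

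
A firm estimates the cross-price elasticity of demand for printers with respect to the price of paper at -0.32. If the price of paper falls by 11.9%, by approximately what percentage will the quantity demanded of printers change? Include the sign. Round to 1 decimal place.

3.8%

%ΔQ ≈ ε × %ΔP of paper = -0.32 × (-11.9%) = 3.8%.
Demand for printers rises by about 3.8%.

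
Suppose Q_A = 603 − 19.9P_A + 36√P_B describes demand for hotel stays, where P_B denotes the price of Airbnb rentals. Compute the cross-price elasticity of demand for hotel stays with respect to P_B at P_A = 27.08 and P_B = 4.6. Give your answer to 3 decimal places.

At P_A = 27.08 and P_B = 4.6: Q_A = 141.319.
∂Q_A/∂P_B = 36/(2√P_B) = 36/(2√4.6) = 8.3925.
ε = (∂Q_A/∂P_B)(P_B/Q_A) = 8.3925 × (4.6/141.319) ≈ 0.273.

0.273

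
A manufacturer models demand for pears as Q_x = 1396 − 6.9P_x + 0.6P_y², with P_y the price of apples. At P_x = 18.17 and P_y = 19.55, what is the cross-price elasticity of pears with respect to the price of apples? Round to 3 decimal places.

At P_x = 18.17 and P_y = 19.55: Q_x = 1499.948.
∂Q_x/∂P_y = 1.2P_y = 1.2(19.55) = 23.4600.
ε = (∂Q_x/∂P_y)(P_y/Q_x) = 23.4600 × (19.55/1499.948) ≈ 0.306.
ε > 0: substitutes.

0.306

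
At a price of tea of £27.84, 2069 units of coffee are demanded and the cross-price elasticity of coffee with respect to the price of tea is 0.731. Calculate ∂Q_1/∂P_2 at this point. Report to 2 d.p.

ε = (∂Q_1/∂P_2)·(P_2/Q_1) ⇒ ∂Q_1/∂P_2 = ε·Q_1/P_2 = 0.731 × 2069/27.84 ≈ 54.33.

54.33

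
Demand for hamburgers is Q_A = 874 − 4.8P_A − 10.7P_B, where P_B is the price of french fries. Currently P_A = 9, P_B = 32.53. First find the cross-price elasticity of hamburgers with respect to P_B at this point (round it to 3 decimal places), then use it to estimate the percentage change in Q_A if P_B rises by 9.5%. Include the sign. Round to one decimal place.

-6.8%

At P_A = 9, P_B = 32.53: Q_A = 482.729.
∂Q_A/∂P_B = -10.7.
ε = (∂Q_A/∂P_B)(P_B/Q_A) = -10.7000 × 32.53/482.729 ≈ -0.721.
%ΔQ_A ≈ ε × %ΔP_B = -0.721 × (9.5%) = -6.8%.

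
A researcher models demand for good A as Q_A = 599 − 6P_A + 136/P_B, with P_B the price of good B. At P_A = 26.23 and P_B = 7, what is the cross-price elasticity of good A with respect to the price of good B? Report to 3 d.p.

At P_A = 26.23 and P_B = 7: Q_A = 461.049.
∂Q_A/∂P_B = −136/P_B² = -2.7755.
ε = (∂Q_A/∂P_B)(P_B/Q_A) = -2.7755 × (7/461.049) ≈ -0.042.

-0.042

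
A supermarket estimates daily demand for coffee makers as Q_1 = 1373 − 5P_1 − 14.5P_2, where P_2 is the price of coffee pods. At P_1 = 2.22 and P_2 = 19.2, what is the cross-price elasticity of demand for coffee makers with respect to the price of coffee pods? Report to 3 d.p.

-0.257

At P_1 = 2.22 and P_2 = 19.2: Q_1 = 1083.5.
∂Q_1/∂P_2 = -14.5.
ε = (∂Q_1/∂P_2)(P_2/Q_1) = -14.5 × (19.2/1083.5) ≈ -0.257.
Since ε < 0, coffee makers and coffee pods are complements.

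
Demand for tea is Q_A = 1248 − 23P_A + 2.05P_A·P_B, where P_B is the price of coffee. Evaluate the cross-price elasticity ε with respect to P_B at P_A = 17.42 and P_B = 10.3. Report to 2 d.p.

0.30

At P_A = 17.42 and P_B = 10.3: Q_A = 1215.163.
∂Q_A/∂P_B = 2.05P_A = 2.05(17.42) = 35.7110.
ε = (∂Q_A/∂P_B)(P_B/Q_A) = 35.7110 × (10.3/1215.163) ≈ 0.30.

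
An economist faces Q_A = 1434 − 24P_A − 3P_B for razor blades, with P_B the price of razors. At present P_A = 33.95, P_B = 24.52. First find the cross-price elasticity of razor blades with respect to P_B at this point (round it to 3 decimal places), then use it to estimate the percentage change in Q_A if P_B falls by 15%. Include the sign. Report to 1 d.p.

At P_A = 33.95, P_B = 24.52: Q_A = 545.64.
∂Q_A/∂P_B = -3.
ε = (∂Q_A/∂P_B)(P_B/Q_A) = -3.0000 × 24.52/545.64 ≈ -0.135.
%ΔQ_A ≈ ε × %ΔP_B = -0.135 × (-15%) = 2.0%.

2.0%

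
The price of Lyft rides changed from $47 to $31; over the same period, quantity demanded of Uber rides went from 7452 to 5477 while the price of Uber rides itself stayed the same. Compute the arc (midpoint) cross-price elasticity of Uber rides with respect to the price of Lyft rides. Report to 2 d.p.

ΔQ_A = 5477 − 7452 = -1975; ΔP_B = 31 − 47 = -16.
Midpoints: Q̄_A = 6464.5, P̄_B = 39.00.
ε = (ΔQ_A/Q̄_A)/(ΔP_B/P̄_B) = (-1975/6464.5)/(-16/39.00) ≈ 0.74.

0.74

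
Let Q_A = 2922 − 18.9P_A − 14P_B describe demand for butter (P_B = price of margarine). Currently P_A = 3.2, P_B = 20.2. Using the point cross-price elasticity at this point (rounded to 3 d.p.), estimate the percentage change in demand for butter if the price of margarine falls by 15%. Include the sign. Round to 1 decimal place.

At P_A = 3.2, P_B = 20.2: Q_A = 2578.72.
∂Q_A/∂P_B = -14.
ε = (∂Q_A/∂P_B)(P_B/Q_A) = -14.0000 × 20.2/2578.72 ≈ -0.110.
%ΔQ_A ≈ ε × %ΔP_B = -0.110 × (-15%) = 1.7%.

1.7%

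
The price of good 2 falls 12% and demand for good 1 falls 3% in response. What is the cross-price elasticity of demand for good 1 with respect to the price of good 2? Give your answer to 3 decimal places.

0.250

ε = (%ΔQ of good 1) / (%ΔP of good 2) = (-3%) / (-12%) ≈ 0.250.
Positive cross-price elasticity: substitutes.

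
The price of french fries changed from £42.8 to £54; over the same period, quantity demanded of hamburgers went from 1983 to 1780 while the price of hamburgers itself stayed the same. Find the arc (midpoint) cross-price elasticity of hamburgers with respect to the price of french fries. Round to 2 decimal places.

ΔQ_A = 1780 − 1983 = -203; ΔP_B = 54 − 42.8 = 11.2.
Midpoints: Q̄_A = 1881.5, P̄_B = 48.40.
ε = (ΔQ_A/Q̄_A)/(ΔP_B/P̄_B) = (-203/1881.5)/(11.2/48.40) ≈ -0.47.
ε < 0: hamburgers and french fries are complements.

-0.47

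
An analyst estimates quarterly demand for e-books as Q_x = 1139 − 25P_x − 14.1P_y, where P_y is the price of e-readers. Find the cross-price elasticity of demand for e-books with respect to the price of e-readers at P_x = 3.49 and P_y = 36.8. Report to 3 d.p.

-0.974

At P_x = 3.49 and P_y = 36.8: Q_x = 532.87.
∂Q_x/∂P_y = -14.1.
ε = (∂Q_x/∂P_y)(P_y/Q_x) = -14.1 × (36.8/532.87) ≈ -0.974.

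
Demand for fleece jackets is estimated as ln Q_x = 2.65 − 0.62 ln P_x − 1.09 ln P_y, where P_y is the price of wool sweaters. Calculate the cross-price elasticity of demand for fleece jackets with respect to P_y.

In a log-linear (constant-elasticity) demand function, the coefficient on ln P_y is the cross-price elasticity.
ε = -1.09. Negative, so fleece jackets and wool sweaters are complements.

-1.09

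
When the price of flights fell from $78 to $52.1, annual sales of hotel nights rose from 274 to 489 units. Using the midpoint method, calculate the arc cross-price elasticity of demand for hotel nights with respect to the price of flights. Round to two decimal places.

ΔQ_A = 489 − 274 = 215; ΔP_B = 52.1 − 78 = -25.9.
Midpoints: Q̄_A = 381.5, P̄_B = 65.05.
ε = (ΔQ_A/Q̄_A)/(ΔP_B/P̄_B) = (215/381.5)/(-25.9/65.05) ≈ -1.42.
ε < 0: hotel nights and flights are complements.

-1.42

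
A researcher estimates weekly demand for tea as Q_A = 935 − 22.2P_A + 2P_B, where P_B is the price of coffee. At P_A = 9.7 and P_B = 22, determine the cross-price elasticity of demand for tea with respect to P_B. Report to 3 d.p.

0.058

At P_A = 9.7 and P_B = 22: Q_A = 763.66.
∂Q_A/∂P_B = 2.
ε = (∂Q_A/∂P_B)(P_B/Q_A) = 2 × (22/763.66) ≈ 0.058.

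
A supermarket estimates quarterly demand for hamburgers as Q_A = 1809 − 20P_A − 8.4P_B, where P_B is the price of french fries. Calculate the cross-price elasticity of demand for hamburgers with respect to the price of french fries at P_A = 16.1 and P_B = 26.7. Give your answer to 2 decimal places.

-0.18

At P_A = 16.1 and P_B = 26.7: Q_A = 1262.72.
∂Q_A/∂P_B = -8.4.
ε = (∂Q_A/∂P_B)(P_B/Q_A) = -8.4 × (26.7/1262.72) ≈ -0.18.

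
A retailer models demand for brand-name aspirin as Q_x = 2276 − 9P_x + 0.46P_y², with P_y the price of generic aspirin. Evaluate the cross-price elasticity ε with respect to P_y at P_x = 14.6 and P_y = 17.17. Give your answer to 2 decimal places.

0.12

At P_x = 14.6 and P_y = 17.17: Q_x = 2280.212.
∂Q_x/∂P_y = 0.92P_y = 0.92(17.17) = 15.7964.
ε = (∂Q_x/∂P_y)(P_y/Q_x) = 15.7964 × (17.17/2280.212) ≈ 0.12.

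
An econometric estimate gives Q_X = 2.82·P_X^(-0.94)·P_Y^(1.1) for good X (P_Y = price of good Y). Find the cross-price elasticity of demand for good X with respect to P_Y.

1.10

In a log-linear (constant-elasticity) demand function, the coefficient on the exponent of P_Y is the cross-price elasticity.
ε = 1.10. Positive, so good X and good Y are substitutes.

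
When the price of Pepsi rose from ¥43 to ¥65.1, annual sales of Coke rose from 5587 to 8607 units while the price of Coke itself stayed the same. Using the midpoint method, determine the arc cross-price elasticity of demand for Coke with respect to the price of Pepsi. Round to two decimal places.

ΔQ_A = 8607 − 5587 = 3020; ΔP_B = 65.1 − 43 = 22.1.
Midpoints: Q̄_A = 7097.0, P̄_B = 54.05.
ε = (ΔQ_A/Q̄_A)/(ΔP_B/P̄_B) = (3020/7097.0)/(22.1/54.05) ≈ 1.04.

1.04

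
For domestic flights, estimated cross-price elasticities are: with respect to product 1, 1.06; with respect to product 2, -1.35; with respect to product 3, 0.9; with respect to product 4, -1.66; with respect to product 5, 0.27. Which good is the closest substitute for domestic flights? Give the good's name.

product 1

Substitutes have ε > 0. Among the positive values, 1.06 (product 1) is largest.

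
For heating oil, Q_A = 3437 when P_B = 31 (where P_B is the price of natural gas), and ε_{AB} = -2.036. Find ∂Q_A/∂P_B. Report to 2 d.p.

ε = (∂Q_A/∂P_B)·(P_B/Q_A) ⇒ ∂Q_A/∂P_B = ε·Q_A/P_B = -2.036 × 3437/31 ≈ -225.73.

-225.73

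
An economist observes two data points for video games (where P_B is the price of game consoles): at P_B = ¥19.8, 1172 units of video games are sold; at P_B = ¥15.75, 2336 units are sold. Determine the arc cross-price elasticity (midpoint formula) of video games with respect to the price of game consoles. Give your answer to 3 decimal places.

-2.913

ΔQ_A = 2336 − 1172 = 1164; ΔP_B = 15.75 − 19.8 = -4.05.
Midpoints: Q̄_A = 1754.0, P̄_B = 17.77.
ε = (ΔQ_A/Q̄_A)/(ΔP_B/P̄_B) = (1164/1754.0)/(-4.05/17.77) ≈ -2.913.
ε < 0: video games and game consoles are complements.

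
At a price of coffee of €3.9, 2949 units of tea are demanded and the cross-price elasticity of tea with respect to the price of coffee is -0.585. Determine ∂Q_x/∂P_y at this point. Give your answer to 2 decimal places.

-442.35

ε = (∂Q_x/∂P_y)·(P_y/Q_x) ⇒ ∂Q_x/∂P_y = ε·Q_x/P_y = -0.585 × 2949/3.9 ≈ -442.35.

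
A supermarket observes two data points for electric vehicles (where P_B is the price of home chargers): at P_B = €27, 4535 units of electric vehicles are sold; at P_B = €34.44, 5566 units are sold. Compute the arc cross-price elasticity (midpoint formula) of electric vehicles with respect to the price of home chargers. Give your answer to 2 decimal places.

ΔQ_A = 5566 − 4535 = 1031; ΔP_B = 34.44 − 27 = 7.44.
Midpoints: Q̄_A = 5050.5, P̄_B = 30.72.
ε = (ΔQ_A/Q̄_A)/(ΔP_B/P̄_B) = (1031/5050.5)/(7.44/30.72) ≈ 0.84.
ε > 0: electric vehicles and home chargers are substitutes.

0.84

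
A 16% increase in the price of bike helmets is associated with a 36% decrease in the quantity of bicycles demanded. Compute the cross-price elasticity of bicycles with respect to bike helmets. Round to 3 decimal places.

-2.250

ε = (%ΔQ of bicycles) / (%ΔP of bike helmets) = (-36%) / (16%) ≈ -2.250.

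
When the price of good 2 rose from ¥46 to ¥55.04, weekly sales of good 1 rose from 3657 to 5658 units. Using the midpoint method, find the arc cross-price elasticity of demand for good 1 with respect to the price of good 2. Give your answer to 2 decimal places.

ΔQ_1 = 5658 − 3657 = 2001; ΔP_2 = 55.04 − 46 = 9.04.
Midpoints: Q̄_1 = 4657.5, P̄_2 = 50.52.
ε = (ΔQ_1/Q̄_1)/(ΔP_2/P̄_2) = (2001/4657.5)/(9.04/50.52) ≈ 2.40.
ε > 0: good 1 and good 2 are substitutes.

2.40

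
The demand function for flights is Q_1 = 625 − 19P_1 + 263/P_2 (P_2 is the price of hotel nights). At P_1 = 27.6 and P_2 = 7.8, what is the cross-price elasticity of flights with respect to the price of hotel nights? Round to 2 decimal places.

-0.25

At P_1 = 27.6 and P_2 = 7.8: Q_1 = 134.318.
∂Q_1/∂P_2 = −263/P_2² = -4.3228.
ε = (∂Q_1/∂P_2)(P_2/Q_1) = -4.3228 × (7.8/134.318) ≈ -0.25.
ε < 0: complements.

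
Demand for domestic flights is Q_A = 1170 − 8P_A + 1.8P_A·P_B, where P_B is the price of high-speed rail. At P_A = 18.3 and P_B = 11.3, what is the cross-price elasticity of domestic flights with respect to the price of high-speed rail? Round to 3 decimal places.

0.267

At P_A = 18.3 and P_B = 11.3: Q_A = 1395.822.
∂Q_A/∂P_B = 1.8P_A = 1.8(18.3) = 32.9400.
ε = (∂Q_A/∂P_B)(P_B/Q_A) = 32.9400 × (11.3/1395.822) ≈ 0.267.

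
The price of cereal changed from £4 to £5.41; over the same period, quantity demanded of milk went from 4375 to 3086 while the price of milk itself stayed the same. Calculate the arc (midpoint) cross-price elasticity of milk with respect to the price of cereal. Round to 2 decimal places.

ΔQ_A = 3086 − 4375 = -1289; ΔP_B = 5.41 − 4 = 1.41.
Midpoints: Q̄_A = 3730.5, P̄_B = 4.71.
ε = (ΔQ_A/Q̄_A)/(ΔP_B/P̄_B) = (-1289/3730.5)/(1.41/4.71) ≈ -1.15.

-1.15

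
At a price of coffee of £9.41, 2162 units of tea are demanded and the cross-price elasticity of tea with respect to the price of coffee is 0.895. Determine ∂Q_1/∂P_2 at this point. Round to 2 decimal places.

ε = (∂Q_1/∂P_2)·(P_2/Q_1) ⇒ ∂Q_1/∂P_2 = ε·Q_1/P_2 = 0.895 × 2162/9.41 ≈ 205.63.

205.63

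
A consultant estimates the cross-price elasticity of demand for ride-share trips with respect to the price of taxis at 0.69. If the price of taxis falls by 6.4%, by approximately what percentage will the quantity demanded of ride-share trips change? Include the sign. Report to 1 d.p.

-4.4%

%ΔQ ≈ ε × %ΔP of taxis = 0.69 × (-6.4%) = -4.4%.
Demand for ride-share trips falls by about 4.4%.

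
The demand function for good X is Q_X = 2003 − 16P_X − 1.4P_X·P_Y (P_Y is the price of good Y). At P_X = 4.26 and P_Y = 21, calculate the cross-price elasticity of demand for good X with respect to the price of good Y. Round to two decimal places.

At P_X = 4.26 and P_Y = 21: Q_X = 1809.596.
∂Q_X/∂P_Y = -1.4P_X = -1.4(4.26) = -5.9640.
ε = (∂Q_X/∂P_Y)(P_Y/Q_X) = -5.9640 × (21/1809.596) ≈ -0.07.

-0.07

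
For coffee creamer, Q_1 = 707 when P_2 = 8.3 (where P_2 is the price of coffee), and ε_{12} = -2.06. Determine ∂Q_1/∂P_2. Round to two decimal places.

-175.47

ε = (∂Q_1/∂P_2)·(P_2/Q_1) ⇒ ∂Q_1/∂P_2 = ε·Q_1/P_2 = -2.06 × 707/8.3 ≈ -175.47.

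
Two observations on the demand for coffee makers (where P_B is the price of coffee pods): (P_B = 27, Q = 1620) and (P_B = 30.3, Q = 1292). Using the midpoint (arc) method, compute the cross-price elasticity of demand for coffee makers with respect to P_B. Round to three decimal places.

-1.956

ΔQ_A = 1292 − 1620 = -328; ΔP_B = 30.3 − 27 = 3.3.
Midpoints: Q̄_A = 1456.0, P̄_B = 28.65.
ε = (ΔQ_A/Q̄_A)/(ΔP_B/P̄_B) = (-328/1456.0)/(3.3/28.65) ≈ -1.956.
ε < 0: coffee makers and coffee pods are complements.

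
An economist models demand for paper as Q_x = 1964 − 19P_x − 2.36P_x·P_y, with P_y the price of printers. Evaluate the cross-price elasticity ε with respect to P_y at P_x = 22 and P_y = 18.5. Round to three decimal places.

-1.641

At P_x = 22 and P_y = 18.5: Q_x = 585.48.
∂Q_x/∂P_y = -2.36P_x = -2.36(22) = -51.9200.
ε = (∂Q_x/∂P_y)(P_y/Q_x) = -51.9200 × (18.5/585.48) ≈ -1.641.
ε < 0: complements.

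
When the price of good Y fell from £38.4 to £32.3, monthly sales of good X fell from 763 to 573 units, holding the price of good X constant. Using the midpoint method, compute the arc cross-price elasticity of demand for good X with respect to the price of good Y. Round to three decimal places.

ΔQ_X = 573 − 763 = -190; ΔP_Y = 32.3 − 38.4 = -6.1.
Midpoints: Q̄_X = 668.0, P̄_Y = 35.35.
ε = (ΔQ_X/Q̄_X)/(ΔP_Y/P̄_Y) = (-190/668.0)/(-6.1/35.35) ≈ 1.648.
ε > 0: good X and good Y are substitutes.

1.648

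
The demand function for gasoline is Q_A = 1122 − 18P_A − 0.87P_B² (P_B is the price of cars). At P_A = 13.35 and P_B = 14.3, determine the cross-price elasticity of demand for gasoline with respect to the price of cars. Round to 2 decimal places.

At P_A = 13.35 and P_B = 14.3: Q_A = 703.794.
∂Q_A/∂P_B = -1.74P_B = -1.74(14.3) = -24.8820.
ε = (∂Q_A/∂P_B)(P_B/Q_A) = -24.8820 × (14.3/703.794) ≈ -0.51.

-0.51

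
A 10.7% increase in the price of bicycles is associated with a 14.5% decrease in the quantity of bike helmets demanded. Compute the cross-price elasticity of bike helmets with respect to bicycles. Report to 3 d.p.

-1.355

ε = (%ΔQ of bike helmets) / (%ΔP of bicycles) = (-14.5%) / (10.7%) ≈ -1.355.
Negative cross-price elasticity: complements.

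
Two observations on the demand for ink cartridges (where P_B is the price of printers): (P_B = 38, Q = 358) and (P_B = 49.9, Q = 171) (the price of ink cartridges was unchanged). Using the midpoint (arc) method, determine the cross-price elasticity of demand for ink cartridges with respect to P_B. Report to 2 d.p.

-2.61

ΔQ_A = 171 − 358 = -187; ΔP_B = 49.9 − 38 = 11.9.
Midpoints: Q̄_A = 264.5, P̄_B = 43.95.
ε = (ΔQ_A/Q̄_A)/(ΔP_B/P̄_B) = (-187/264.5)/(11.9/43.95) ≈ -2.61.
ε < 0: ink cartridges and printers are complements.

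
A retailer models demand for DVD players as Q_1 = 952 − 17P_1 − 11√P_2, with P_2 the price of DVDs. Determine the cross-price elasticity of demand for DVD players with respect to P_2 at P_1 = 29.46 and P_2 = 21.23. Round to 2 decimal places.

-0.06

At P_1 = 29.46 and P_2 = 21.23: Q_1 = 400.496.
∂Q_1/∂P_2 = -11/(2√P_2) = -11/(2√21.23) = -1.1937.
ε = (∂Q_1/∂P_2)(P_2/Q_1) = -1.1937 × (21.23/400.496) ≈ -0.06.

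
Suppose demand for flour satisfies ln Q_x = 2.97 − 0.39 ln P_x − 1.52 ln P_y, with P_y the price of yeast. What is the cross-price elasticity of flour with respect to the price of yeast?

In a log-linear (constant-elasticity) demand function, the coefficient on ln P_y is the cross-price elasticity.
ε = -1.52. Negative, so flour and yeast are complements.

-1.52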